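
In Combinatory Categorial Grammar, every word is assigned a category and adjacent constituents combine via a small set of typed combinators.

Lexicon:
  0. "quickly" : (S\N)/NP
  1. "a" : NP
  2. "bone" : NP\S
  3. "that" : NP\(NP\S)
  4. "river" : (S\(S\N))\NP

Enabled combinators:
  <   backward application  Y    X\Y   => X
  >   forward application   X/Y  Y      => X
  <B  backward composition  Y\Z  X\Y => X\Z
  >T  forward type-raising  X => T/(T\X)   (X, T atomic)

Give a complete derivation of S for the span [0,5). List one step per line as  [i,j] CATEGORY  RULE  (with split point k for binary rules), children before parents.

[0,1] (S\N)/NP  lex  "quickly"
[1,2] NP  lex  "a"
[0,2] S\N  >  k=1
[2,3] NP\S  lex  "bone"
[3,4] NP\(NP\S)  lex  "that"
[2,4] NP  <  k=3
[4,5] (S\(S\N))\NP  lex  "river"
[2,5] S\(S\N)  <  k=4
[0,5] S  <  k=2

[0,5] S   <
  [0,2] S\N   >
    [0,1] "quickly" : (S\N)/NP
    [1,2] "a" : NP
  [2,5] S\(S\N)   <
    [2,4] NP   <
      [2,3] "bone" : NP\S
      [3,4] "that" : NP\(NP\S)
    [4,5] "river" : (S\(S\N))\NP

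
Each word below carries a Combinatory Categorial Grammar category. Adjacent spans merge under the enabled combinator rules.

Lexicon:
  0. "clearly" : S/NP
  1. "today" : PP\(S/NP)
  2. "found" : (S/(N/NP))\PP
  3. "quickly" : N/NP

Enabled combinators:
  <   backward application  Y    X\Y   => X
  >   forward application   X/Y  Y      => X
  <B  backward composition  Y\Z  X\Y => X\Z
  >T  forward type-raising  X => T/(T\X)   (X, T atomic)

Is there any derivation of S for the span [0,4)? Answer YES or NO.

[0,4] S   >
  [0,3] S/(N/NP)   <
    [0,2] PP   <
      [0,1] "clearly" : S/NP
      [1,2] "today" : PP\(S/NP)
    [2,3] "found" : (S/(N/NP))\PP
  [3,4] "quickly" : N/NP

YES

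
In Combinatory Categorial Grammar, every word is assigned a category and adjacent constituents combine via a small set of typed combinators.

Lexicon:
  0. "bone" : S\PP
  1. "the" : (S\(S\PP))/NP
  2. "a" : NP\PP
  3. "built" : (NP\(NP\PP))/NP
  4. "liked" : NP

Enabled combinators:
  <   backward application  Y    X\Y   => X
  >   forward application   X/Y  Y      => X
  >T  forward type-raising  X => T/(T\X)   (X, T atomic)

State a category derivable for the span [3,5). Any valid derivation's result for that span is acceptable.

[0,5] S   <
  [0,1] "bone" : S\PP
  [1,5] S\(S\PP)   >
    [1,2] "the" : (S\(S\PP))/NP
    [2,5] NP   <
      [2,3] "a" : NP\PP
      [3,5] NP\(NP\PP)   >
        [3,4] "built" : (NP\(NP\PP))/NP
        [4,5] "liked" : NP

NP\(NP\PP)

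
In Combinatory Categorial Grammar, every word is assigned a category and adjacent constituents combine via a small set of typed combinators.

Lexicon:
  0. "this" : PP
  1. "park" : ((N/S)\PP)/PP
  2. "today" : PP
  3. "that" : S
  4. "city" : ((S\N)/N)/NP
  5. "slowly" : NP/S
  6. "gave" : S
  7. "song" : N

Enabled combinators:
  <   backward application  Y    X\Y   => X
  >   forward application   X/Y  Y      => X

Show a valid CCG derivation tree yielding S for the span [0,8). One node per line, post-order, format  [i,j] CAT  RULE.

[0,1] PP  lex  "this"
[1,2] ((N/S)\PP)/PP  lex  "park"
[2,3] PP  lex  "today"
[1,3] (N/S)\PP  >  k=2
[0,3] N/S  <  k=1
[3,4] S  lex  "that"
[0,4] N  >  k=3
[4,5] ((S\N)/N)/NP  lex  "city"
[5,6] NP/S  lex  "slowly"
[6,7] S  lex  "gave"
[5,7] NP  >  k=6
[4,7] (S\N)/N  >  k=5
[7,8] N  lex  "song"
[4,8] S\N  >  k=7
[0,8] S  <  k=4

[0,8] S   <
  [0,4] N   >
    [0,3] N/S   <
      [0,1] "this" : PP
      [1,3] (N/S)\PP   >
        [1,2] "park" : ((N/S)\PP)/PP
        [2,3] "today" : PP
    [3,4] "that" : S
  [4,8] S\N   >
    [4,7] (S\N)/N   >
      [4,5] "city" : ((S\N)/N)/NP
      [5,7] NP   >
        [5,6] "slowly" : NP/S
        [6,7] "gave" : S
    [7,8] "song" : N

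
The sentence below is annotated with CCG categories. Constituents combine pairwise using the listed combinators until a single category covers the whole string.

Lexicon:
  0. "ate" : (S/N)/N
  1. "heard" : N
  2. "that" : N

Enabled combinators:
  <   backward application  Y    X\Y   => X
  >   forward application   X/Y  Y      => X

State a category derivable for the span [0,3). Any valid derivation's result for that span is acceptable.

S

[0,3] S   >
  [0,2] S/N   >
    [0,1] "ate" : (S/N)/N
    [1,2] "heard" : N
  [2,3] "that" : N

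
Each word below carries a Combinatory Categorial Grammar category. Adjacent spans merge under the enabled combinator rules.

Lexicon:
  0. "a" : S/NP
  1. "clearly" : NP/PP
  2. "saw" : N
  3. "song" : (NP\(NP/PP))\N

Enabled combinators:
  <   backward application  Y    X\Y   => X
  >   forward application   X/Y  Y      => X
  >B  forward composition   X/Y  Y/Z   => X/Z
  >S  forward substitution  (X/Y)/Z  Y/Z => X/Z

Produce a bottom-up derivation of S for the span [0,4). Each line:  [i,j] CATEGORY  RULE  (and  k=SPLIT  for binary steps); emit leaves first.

[0,1] S/NP  lex  "a"
[1,2] NP/PP  lex  "clearly"
[2,3] N  lex  "saw"
[3,4] (NP\(NP/PP))\N  lex  "song"
[2,4] NP\(NP/PP)  <  k=3
[1,4] NP  <  k=2
[0,4] S  >  k=1

[0,4] S   >
  [0,1] "a" : S/NP
  [1,4] NP   <
    [1,2] "clearly" : NP/PP
    [2,4] NP\(NP/PP)   <
      [2,3] "saw" : N
      [3,4] "song" : (NP\(NP/PP))\N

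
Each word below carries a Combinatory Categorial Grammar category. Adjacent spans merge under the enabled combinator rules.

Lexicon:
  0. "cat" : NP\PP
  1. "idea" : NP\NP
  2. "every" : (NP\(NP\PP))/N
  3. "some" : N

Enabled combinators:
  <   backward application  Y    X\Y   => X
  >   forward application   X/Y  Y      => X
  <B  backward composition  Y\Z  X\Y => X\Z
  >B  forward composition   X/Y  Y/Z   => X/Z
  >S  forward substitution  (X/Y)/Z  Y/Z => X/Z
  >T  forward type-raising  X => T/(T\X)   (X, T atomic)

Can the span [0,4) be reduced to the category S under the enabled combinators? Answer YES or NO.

NP\PP NP\NP (NP\(NP\PP))/N N
CKY chart[0,4] = {N/(N\NP), NP, NP/(NP\NP), PP/(PP\NP), S/(S\NP)}; S ∉ chart

NO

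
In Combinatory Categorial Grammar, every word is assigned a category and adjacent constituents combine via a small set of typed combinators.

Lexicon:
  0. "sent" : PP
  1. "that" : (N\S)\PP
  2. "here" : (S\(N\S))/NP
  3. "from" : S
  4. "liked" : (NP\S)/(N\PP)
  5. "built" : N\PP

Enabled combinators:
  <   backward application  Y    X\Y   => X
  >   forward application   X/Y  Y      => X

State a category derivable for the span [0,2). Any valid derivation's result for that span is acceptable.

N\S

[0,6] S   <
  [0,2] N\S   <
    [0,1] "sent" : PP
    [1,2] "that" : (N\S)\PP
  [2,6] S\(N\S)   >
    [2,3] "here" : (S\(N\S))/NP
    [3,6] NP   <
      [3,4] "from" : S
      [4,6] NP\S   >
        [4,5] "liked" : (NP\S)/(N\PP)
        [5,6] "built" : N\PP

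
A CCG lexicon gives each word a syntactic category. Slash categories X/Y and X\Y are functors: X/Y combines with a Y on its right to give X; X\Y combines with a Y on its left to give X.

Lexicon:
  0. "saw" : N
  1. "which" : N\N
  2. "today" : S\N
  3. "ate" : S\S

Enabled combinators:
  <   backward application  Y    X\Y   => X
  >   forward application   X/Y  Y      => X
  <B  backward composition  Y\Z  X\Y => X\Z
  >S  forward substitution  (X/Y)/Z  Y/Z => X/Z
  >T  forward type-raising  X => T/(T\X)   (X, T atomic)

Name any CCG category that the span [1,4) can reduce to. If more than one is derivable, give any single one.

S\N

[0,4] S   <
  [0,1] "saw" : N
  [1,4] S\N   <B
    [1,3] S\N   <B
      [1,2] "which" : N\N
      [2,3] "today" : S\N
    [3,4] "ate" : S\S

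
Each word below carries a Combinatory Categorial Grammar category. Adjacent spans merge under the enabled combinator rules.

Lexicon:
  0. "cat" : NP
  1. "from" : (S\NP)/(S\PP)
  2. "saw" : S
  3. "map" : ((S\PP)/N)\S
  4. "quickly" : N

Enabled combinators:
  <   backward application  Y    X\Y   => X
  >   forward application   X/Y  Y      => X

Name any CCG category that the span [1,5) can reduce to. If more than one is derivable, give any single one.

S\NP

[0,5] S   <
  [0,1] "cat" : NP
  [1,5] S\NP   >
    [1,2] "from" : (S\NP)/(S\PP)
    [2,5] S\PP   >
      [2,4] (S\PP)/N   <
        [2,3] "saw" : S
        [3,4] "map" : ((S\PP)/N)\S
      [4,5] "quickly" : N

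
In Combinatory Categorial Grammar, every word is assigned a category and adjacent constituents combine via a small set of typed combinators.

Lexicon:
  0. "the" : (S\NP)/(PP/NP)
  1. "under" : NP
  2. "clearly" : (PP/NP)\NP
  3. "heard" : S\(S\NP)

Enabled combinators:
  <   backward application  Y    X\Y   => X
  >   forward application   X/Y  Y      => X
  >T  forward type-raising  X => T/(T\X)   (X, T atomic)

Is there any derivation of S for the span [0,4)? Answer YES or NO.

[0,4] S   <
  [0,3] S\NP   >
    [0,1] "the" : (S\NP)/(PP/NP)
    [1,3] PP/NP   <
      [1,2] "under" : NP
      [2,3] "clearly" : (PP/NP)\NP
  [3,4] "heard" : S\(S\NP)

YES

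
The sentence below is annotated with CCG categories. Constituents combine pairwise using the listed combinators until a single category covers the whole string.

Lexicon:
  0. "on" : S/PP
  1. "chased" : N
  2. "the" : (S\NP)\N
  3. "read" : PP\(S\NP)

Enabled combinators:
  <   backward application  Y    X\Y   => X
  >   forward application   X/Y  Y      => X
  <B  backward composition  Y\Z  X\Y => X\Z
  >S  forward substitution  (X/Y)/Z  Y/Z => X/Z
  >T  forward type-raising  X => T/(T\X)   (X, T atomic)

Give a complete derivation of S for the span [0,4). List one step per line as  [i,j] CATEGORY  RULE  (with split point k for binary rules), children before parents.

[0,1] S/PP  lex  "on"
[1,2] N  lex  "chased"
[2,3] (S\NP)\N  lex  "the"
[3,4] PP\(S\NP)  lex  "read"
[2,4] PP\N  <B  k=3
[1,4] PP  <  k=2
[0,4] S  >  k=1

[0,4] S   >
  [0,1] "on" : S/PP
  [1,4] PP   <
    [1,2] "chased" : N
    [2,4] PP\N   <B
      [2,3] "the" : (S\NP)\N
      [3,4] "read" : PP\(S\NP)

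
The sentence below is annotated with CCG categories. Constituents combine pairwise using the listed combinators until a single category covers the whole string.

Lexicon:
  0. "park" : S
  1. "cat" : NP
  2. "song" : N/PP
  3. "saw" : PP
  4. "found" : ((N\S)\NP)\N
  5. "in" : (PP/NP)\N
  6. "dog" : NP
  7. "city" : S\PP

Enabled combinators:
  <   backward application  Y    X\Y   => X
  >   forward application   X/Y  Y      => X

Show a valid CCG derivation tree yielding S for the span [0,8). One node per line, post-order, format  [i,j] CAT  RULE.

[0,8] S   <
  [0,7] PP   >
    [0,6] PP/NP   <
      [0,5] N   <
        [0,1] "park" : S
        [1,5] N\S   <
          [1,2] "cat" : NP
          [2,5] (N\S)\NP   <
            [2,4] N   >
              [2,3] "song" : N/PP
              [3,4] "saw" : PP
            [4,5] "found" : ((N\S)\NP)\N
      [5,6] "in" : (PP/NP)\N
    [6,7] "dog" : NP
  [7,8] "city" : S\PP

[0,1] S  lex  "park"
[1,2] NP  lex  "cat"
[2,3] N/PP  lex  "song"
[3,4] PP  lex  "saw"
[2,4] N  >  k=3
[4,5] ((N\S)\NP)\N  lex  "found"
[2,5] (N\S)\NP  <  k=4
[1,5] N\S  <  k=2
[0,5] N  <  k=1
[5,6] (PP/NP)\N  lex  "in"
[0,6] PP/NP  <  k=5
[6,7] NP  lex  "dog"
[0,7] PP  >  k=6
[7,8] S\PP  lex  "city"
[0,8] S  <  k=7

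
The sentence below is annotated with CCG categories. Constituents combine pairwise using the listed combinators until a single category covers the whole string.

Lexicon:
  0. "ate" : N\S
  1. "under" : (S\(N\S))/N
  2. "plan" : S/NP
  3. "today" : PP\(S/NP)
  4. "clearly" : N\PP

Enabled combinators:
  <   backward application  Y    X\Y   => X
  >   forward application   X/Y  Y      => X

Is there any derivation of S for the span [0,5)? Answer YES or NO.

YES

[0,5] S   <
  [0,1] "ate" : N\S
  [1,5] S\(N\S)   >
    [1,2] "under" : (S\(N\S))/N
    [2,5] N   <
      [2,4] PP   <
        [2,3] "plan" : S/NP
        [3,4] "today" : PP\(S/NP)
      [4,5] "clearly" : N\PP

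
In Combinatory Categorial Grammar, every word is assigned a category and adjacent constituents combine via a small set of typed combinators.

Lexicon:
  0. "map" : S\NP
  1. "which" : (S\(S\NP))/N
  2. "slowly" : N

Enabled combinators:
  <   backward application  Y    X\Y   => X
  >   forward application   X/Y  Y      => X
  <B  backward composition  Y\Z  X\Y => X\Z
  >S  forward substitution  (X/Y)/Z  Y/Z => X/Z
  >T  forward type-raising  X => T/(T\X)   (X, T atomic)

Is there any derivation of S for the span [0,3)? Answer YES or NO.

[0,3] S   <
  [0,1] "map" : S\NP
  [1,3] S\(S\NP)   >
    [1,2] "which" : (S\(S\NP))/N
    [2,3] "slowly" : N

YES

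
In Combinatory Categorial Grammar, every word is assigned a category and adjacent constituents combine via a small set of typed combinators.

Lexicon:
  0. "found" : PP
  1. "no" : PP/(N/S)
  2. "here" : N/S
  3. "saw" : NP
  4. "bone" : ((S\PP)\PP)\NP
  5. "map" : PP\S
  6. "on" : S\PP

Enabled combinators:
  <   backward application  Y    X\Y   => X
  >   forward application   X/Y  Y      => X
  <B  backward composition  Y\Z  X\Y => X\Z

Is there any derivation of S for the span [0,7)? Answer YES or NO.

YES

[0,7] S   <
  [0,1] "found" : PP
  [1,7] S\PP   <B
    [1,5] S\PP   <
      [1,3] PP   >
        [1,2] "no" : PP/(N/S)
        [2,3] "here" : N/S
      [3,5] (S\PP)\PP   <
        [3,4] "saw" : NP
        [4,5] "bone" : ((S\PP)\PP)\NP
    [5,7] S\S   <B
      [5,6] "map" : PP\S
      [6,7] "on" : S\PP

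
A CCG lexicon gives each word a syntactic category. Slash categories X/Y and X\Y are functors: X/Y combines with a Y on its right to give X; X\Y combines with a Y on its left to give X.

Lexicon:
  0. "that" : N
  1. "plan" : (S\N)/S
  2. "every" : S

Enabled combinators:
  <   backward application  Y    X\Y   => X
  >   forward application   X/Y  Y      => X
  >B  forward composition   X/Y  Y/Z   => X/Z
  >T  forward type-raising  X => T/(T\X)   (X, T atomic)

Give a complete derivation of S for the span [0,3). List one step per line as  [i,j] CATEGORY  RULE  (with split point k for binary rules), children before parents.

[0,1] N  lex  "that"
[0,1] S/(S\N)  >T
[1,2] (S\N)/S  lex  "plan"
[2,3] S  lex  "every"
[1,3] S\N  >  k=2
[0,3] S  >  k=1

[0,3] S   >
  [0,1] S/(S\N)   >T
    [0,1] "that" : N
  [1,3] S\N   >
    [1,2] "plan" : (S\N)/S
    [2,3] "every" : S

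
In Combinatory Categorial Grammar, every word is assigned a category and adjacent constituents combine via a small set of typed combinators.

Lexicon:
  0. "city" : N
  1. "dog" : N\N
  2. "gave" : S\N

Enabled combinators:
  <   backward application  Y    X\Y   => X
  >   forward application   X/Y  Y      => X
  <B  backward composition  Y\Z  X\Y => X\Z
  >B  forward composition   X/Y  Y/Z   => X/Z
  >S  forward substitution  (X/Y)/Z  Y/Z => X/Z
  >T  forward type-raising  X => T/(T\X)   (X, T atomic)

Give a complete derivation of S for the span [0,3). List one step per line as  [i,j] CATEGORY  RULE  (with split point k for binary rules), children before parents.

[0,3] S   <
  [0,1] "city" : N
  [1,3] S\N   <B
    [1,2] "dog" : N\N
    [2,3] "gave" : S\N

[0,1] N  lex  "city"
[1,2] N\N  lex  "dog"
[2,3] S\N  lex  "gave"
[1,3] S\N  <B  k=2
[0,3] S  <  k=1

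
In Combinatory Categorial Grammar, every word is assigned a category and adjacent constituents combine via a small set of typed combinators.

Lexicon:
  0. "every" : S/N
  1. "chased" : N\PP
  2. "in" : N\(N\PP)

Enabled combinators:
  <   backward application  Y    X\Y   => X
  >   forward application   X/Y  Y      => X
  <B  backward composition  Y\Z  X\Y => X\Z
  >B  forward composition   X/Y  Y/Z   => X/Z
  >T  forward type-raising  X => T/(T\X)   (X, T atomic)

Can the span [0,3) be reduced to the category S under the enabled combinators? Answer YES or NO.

YES

[0,3] S   >
  [0,1] "every" : S/N
  [1,3] N   <
    [1,2] "chased" : N\PP
    [2,3] "in" : N\(N\PP)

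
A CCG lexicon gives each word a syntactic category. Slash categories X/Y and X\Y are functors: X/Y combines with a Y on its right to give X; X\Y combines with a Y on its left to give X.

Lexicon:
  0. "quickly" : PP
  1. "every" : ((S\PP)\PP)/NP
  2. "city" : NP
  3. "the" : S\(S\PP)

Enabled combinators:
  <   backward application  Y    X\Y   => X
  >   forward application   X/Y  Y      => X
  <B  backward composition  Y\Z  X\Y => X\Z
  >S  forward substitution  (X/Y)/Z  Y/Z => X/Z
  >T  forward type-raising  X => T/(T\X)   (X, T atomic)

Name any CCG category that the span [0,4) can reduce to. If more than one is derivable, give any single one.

[0,4] S   <
  [0,3] S\PP   <
    [0,1] "quickly" : PP
    [1,3] (S\PP)\PP   >
      [1,2] "every" : ((S\PP)\PP)/NP
      [2,3] "city" : NP
  [3,4] "the" : S\(S\PP)

S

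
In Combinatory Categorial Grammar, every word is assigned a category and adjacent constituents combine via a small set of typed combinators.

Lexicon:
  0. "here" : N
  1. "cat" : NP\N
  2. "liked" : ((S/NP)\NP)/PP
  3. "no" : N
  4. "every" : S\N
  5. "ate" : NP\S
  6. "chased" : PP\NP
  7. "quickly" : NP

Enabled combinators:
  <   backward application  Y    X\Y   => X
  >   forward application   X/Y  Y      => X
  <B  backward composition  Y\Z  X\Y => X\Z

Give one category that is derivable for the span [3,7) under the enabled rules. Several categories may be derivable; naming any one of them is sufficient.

PP

[0,8] S   >
  [0,7] S/NP   <
    [0,2] NP   <
      [0,1] "here" : N
      [1,2] "cat" : NP\N
    [2,7] (S/NP)\NP   >
      [2,3] "liked" : ((S/NP)\NP)/PP
      [3,7] PP   <
        [3,6] NP   <
          [3,4] "no" : N
          [4,6] NP\N   <B
            [4,5] "every" : S\N
            [5,6] "ate" : NP\S
        [6,7] "chased" : PP\NP
  [7,8] "quickly" : NP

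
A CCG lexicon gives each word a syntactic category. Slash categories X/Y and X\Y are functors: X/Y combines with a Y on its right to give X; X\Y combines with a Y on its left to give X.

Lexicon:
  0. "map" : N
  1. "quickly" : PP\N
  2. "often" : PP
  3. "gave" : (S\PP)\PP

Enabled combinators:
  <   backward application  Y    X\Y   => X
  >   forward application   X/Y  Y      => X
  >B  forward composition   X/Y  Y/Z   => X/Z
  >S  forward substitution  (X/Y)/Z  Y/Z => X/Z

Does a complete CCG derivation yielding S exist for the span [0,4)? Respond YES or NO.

YES

[0,4] S   <
  [0,2] PP   <
    [0,1] "map" : N
    [1,2] "quickly" : PP\N
  [2,4] S\PP   <
    [2,3] "often" : PP
    [3,4] "gave" : (S\PP)\PP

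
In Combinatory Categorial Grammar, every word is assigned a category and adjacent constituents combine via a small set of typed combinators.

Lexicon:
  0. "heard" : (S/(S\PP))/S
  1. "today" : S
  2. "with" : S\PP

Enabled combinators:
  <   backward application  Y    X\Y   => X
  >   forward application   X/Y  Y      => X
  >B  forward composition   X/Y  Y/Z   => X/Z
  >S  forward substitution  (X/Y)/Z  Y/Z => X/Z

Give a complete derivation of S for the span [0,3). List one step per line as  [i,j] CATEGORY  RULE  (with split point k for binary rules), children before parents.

[0,1] (S/(S\PP))/S  lex  "heard"
[1,2] S  lex  "today"
[0,2] S/(S\PP)  >  k=1
[2,3] S\PP  lex  "with"
[0,3] S  >  k=2

[0,3] S   >
  [0,2] S/(S\PP)   >
    [0,1] "heard" : (S/(S\PP))/S
    [1,2] "today" : S
  [2,3] "with" : S\PP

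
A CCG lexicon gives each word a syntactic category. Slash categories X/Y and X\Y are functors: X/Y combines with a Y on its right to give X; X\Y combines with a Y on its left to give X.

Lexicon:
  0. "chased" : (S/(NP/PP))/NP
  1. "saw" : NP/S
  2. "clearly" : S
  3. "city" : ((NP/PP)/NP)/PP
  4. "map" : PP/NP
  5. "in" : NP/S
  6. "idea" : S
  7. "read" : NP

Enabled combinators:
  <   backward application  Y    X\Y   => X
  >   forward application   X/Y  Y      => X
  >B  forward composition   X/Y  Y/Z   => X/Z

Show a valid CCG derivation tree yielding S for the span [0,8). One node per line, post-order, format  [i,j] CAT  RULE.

[0,1] (S/(NP/PP))/NP  lex  "chased"
[1,2] NP/S  lex  "saw"
[2,3] S  lex  "clearly"
[1,3] NP  >  k=2
[0,3] S/(NP/PP)  >  k=1
[3,4] ((NP/PP)/NP)/PP  lex  "city"
[4,5] PP/NP  lex  "map"
[5,6] NP/S  lex  "in"
[4,6] PP/S  >B  k=5
[6,7] S  lex  "idea"
[4,7] PP  >  k=6
[3,7] (NP/PP)/NP  >  k=4
[7,8] NP  lex  "read"
[3,8] NP/PP  >  k=7
[0,8] S  >  k=3

[0,8] S   >
  [0,3] S/(NP/PP)   >
    [0,1] "chased" : (S/(NP/PP))/NP
    [1,3] NP   >
      [1,2] "saw" : NP/S
      [2,3] "clearly" : S
  [3,8] NP/PP   >
    [3,7] (NP/PP)/NP   >
      [3,4] "city" : ((NP/PP)/NP)/PP
      [4,7] PP   >
        [4,6] PP/S   >B
          [4,5] "map" : PP/NP
          [5,6] "in" : NP/S
        [6,7] "idea" : S
    [7,8] "read" : NP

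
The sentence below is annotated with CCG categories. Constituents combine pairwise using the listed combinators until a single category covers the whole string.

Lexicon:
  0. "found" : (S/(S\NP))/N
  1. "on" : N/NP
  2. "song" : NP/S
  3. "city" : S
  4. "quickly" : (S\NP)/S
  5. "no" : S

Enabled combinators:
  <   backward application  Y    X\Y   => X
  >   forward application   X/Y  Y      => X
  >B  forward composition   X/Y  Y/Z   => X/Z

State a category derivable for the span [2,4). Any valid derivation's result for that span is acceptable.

[0,6] S   >
  [0,4] S/(S\NP)   >
    [0,1] "found" : (S/(S\NP))/N
    [1,4] N   >
      [1,2] "on" : N/NP
      [2,4] NP   >
        [2,3] "song" : NP/S
        [3,4] "city" : S
  [4,6] S\NP   >
    [4,5] "quickly" : (S\NP)/S
    [5,6] "no" : S

NP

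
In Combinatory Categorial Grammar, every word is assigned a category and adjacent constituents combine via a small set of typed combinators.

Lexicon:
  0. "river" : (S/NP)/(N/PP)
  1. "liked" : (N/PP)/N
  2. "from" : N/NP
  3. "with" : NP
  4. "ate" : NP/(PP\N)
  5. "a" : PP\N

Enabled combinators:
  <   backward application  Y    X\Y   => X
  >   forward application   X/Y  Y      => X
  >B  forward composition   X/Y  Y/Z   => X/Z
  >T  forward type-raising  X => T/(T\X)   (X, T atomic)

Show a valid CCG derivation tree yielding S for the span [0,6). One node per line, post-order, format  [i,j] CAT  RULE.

[0,6] S   >
  [0,4] S/NP   >
    [0,1] "river" : (S/NP)/(N/PP)
    [1,4] N/PP   >
      [1,2] "liked" : (N/PP)/N
      [2,4] N   >
        [2,3] "from" : N/NP
        [3,4] "with" : NP
  [4,6] NP   >
    [4,5] "ate" : NP/(PP\N)
    [5,6] "a" : PP\N

[0,1] (S/NP)/(N/PP)  lex  "river"
[1,2] (N/PP)/N  lex  "liked"
[2,3] N/NP  lex  "from"
[3,4] NP  lex  "with"
[2,4] N  >  k=3
[1,4] N/PP  >  k=2
[0,4] S/NP  >  k=1
[4,5] NP/(PP\N)  lex  "ate"
[5,6] PP\N  lex  "a"
[4,6] NP  >  k=5
[0,6] S  >  k=4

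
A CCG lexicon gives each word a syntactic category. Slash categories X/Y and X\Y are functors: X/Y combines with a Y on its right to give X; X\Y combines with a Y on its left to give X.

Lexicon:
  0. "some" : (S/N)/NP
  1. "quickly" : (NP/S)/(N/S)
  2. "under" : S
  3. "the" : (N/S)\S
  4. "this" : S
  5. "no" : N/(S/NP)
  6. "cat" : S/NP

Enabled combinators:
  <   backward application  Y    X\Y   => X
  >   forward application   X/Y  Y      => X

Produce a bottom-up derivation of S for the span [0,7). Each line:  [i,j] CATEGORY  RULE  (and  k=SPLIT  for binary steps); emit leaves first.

[0,1] (S/N)/NP  lex  "some"
[1,2] (NP/S)/(N/S)  lex  "quickly"
[2,3] S  lex  "under"
[3,4] (N/S)\S  lex  "the"
[2,4] N/S  <  k=3
[1,4] NP/S  >  k=2
[4,5] S  lex  "this"
[1,5] NP  >  k=4
[0,5] S/N  >  k=1
[5,6] N/(S/NP)  lex  "no"
[6,7] S/NP  lex  "cat"
[5,7] N  >  k=6
[0,7] S  >  k=5

[0,7] S   >
  [0,5] S/N   >
    [0,1] "some" : (S/N)/NP
    [1,5] NP   >
      [1,4] NP/S   >
        [1,2] "quickly" : (NP/S)/(N/S)
        [2,4] N/S   <
          [2,3] "under" : S
          [3,4] "the" : (N/S)\S
      [4,5] "this" : S
  [5,7] N   >
    [5,6] "no" : N/(S/NP)
    [6,7] "cat" : S/NP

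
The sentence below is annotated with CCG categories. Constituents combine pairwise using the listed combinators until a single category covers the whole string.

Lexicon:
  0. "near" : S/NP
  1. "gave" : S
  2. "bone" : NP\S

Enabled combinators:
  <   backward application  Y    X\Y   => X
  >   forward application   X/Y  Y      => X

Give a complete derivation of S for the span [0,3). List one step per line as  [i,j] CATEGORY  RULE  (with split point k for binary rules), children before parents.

[0,1] S/NP  lex  "near"
[1,2] S  lex  "gave"
[2,3] NP\S  lex  "bone"
[1,3] NP  <  k=2
[0,3] S  >  k=1

[0,3] S   >
  [0,1] "near" : S/NP
  [1,3] NP   <
    [1,2] "gave" : S
    [2,3] "bone" : NP\S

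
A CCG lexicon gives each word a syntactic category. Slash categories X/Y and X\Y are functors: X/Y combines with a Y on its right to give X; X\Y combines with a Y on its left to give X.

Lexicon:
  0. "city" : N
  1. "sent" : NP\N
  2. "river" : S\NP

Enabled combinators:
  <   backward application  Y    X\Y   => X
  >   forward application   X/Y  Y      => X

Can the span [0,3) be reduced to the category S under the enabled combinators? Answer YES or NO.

YES

[0,3] S   <
  [0,2] NP   <
    [0,1] "city" : N
    [1,2] "sent" : NP\N
  [2,3] "river" : S\NP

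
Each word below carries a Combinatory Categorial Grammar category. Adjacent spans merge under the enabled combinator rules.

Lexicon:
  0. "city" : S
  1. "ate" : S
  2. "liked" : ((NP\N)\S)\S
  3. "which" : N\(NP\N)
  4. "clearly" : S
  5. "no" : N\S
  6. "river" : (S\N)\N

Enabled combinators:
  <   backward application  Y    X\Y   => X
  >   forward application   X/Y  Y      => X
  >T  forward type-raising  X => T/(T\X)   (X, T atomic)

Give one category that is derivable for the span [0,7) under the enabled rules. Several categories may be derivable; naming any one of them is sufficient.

S

[0,7] S   <
  [0,4] N   <
    [0,3] NP\N   <
      [0,1] "city" : S
      [1,3] (NP\N)\S   <
        [1,2] "ate" : S
        [2,3] "liked" : ((NP\N)\S)\S
    [3,4] "which" : N\(NP\N)
  [4,7] S\N   <
    [4,6] N   >
      [4,5] N/(N\S)   >T
        [4,5] "clearly" : S
      [5,6] "no" : N\S
    [6,7] "river" : (S\N)\N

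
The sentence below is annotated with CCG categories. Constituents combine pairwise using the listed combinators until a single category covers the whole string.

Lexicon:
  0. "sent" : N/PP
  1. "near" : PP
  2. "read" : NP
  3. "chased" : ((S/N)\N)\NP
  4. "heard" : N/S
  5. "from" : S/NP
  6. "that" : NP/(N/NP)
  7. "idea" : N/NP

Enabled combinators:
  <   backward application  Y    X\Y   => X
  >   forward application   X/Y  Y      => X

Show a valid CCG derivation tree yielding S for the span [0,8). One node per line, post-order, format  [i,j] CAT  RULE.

[0,8] S   >
  [0,4] S/N   <
    [0,2] N   >
      [0,1] "sent" : N/PP
      [1,2] "near" : PP
    [2,4] (S/N)\N   <
      [2,3] "read" : NP
      [3,4] "chased" : ((S/N)\N)\NP
  [4,8] N   >
    [4,5] "heard" : N/S
    [5,8] S   >
      [5,6] "from" : S/NP
      [6,8] NP   >
        [6,7] "that" : NP/(N/NP)
        [7,8] "idea" : N/NP

[0,1] N/PP  lex  "sent"
[1,2] PP  lex  "near"
[0,2] N  >  k=1
[2,3] NP  lex  "read"
[3,4] ((S/N)\N)\NP  lex  "chased"
[2,4] (S/N)\N  <  k=3
[0,4] S/N  <  k=2
[4,5] N/S  lex  "heard"
[5,6] S/NP  lex  "from"
[6,7] NP/(N/NP)  lex  "that"
[7,8] N/NP  lex  "idea"
[6,8] NP  >  k=7
[5,8] S  >  k=6
[4,8] N  >  k=5
[0,8] S  >  k=4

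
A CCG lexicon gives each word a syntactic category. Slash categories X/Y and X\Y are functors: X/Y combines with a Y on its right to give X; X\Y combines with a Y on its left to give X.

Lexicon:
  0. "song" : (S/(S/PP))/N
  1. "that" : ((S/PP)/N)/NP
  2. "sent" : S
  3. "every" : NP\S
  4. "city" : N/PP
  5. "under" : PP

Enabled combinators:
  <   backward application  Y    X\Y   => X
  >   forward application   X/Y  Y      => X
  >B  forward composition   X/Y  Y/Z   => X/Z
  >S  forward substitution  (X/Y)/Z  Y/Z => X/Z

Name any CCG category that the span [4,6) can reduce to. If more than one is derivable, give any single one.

[0,6] S   >
  [0,4] S/N   >S
    [0,1] "song" : (S/(S/PP))/N
    [1,4] (S/PP)/N   >
      [1,2] "that" : ((S/PP)/N)/NP
      [2,4] NP   <
        [2,3] "sent" : S
        [3,4] "every" : NP\S
  [4,6] N   >
    [4,5] "city" : N/PP
    [5,6] "under" : PP

N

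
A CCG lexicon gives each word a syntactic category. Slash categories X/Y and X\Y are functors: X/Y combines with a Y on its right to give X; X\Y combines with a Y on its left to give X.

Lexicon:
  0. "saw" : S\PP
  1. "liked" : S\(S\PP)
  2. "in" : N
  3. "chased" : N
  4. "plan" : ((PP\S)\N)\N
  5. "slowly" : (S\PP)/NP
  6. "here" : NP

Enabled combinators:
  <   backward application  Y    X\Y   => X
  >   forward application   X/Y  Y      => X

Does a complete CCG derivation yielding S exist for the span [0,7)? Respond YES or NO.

YES

[0,7] S   <
  [0,5] PP   <
    [0,2] S   <
      [0,1] "saw" : S\PP
      [1,2] "liked" : S\(S\PP)
    [2,5] PP\S   <
      [2,3] "in" : N
      [3,5] (PP\S)\N   <
        [3,4] "chased" : N
        [4,5] "plan" : ((PP\S)\N)\N
  [5,7] S\PP   >
    [5,6] "slowly" : (S\PP)/NP
    [6,7] "here" : NP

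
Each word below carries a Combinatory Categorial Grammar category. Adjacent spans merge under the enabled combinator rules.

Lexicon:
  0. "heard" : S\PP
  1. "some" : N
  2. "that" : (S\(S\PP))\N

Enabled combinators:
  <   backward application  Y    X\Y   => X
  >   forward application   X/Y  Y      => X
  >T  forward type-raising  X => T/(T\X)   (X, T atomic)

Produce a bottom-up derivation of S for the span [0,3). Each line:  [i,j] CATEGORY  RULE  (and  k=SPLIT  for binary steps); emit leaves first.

[0,1] S\PP  lex  "heard"
[1,2] N  lex  "some"
[2,3] (S\(S\PP))\N  lex  "that"
[1,3] S\(S\PP)  <  k=2
[0,3] S  <  k=1

[0,3] S   <
  [0,1] "heard" : S\PP
  [1,3] S\(S\PP)   <
    [1,2] "some" : N
    [2,3] "that" : (S\(S\PP))\N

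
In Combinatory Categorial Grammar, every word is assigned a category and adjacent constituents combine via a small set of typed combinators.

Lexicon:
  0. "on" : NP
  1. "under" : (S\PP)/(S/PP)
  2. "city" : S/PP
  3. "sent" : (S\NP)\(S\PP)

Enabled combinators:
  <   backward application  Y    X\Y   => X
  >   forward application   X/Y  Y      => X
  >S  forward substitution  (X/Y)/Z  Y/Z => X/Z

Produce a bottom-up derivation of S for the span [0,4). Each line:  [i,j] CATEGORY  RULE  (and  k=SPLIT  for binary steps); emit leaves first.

[0,4] S   <
  [0,1] "on" : NP
  [1,4] S\NP   <
    [1,3] S\PP   >
      [1,2] "under" : (S\PP)/(S/PP)
      [2,3] "city" : S/PP
    [3,4] "sent" : (S\NP)\(S\PP)

[0,1] NP  lex  "on"
[1,2] (S\PP)/(S/PP)  lex  "under"
[2,3] S/PP  lex  "city"
[1,3] S\PP  >  k=2
[3,4] (S\NP)\(S\PP)  lex  "sent"
[1,4] S\NP  <  k=3
[0,4] S  <  k=1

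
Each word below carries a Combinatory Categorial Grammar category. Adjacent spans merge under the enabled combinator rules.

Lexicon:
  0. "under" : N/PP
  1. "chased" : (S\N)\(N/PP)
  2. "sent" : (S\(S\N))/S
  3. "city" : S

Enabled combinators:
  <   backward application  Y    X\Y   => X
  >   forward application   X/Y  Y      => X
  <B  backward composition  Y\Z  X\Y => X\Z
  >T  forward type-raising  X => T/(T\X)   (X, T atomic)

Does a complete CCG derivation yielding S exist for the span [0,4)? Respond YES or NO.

[0,4] S   <
  [0,2] S\N   <
    [0,1] "under" : N/PP
    [1,2] "chased" : (S\N)\(N/PP)
  [2,4] S\(S\N)   >
    [2,3] "sent" : (S\(S\N))/S
    [3,4] "city" : S

YES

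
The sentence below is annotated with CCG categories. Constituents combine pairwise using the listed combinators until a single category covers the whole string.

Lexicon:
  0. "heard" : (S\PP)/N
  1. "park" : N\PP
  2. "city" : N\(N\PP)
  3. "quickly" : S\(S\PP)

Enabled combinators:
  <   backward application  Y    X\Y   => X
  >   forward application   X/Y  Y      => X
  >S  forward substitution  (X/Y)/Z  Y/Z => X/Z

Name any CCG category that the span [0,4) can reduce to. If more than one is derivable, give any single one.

[0,4] S   <
  [0,3] S\PP   >
    [0,1] "heard" : (S\PP)/N
    [1,3] N   <
      [1,2] "park" : N\PP
      [2,3] "city" : N\(N\PP)
  [3,4] "quickly" : S\(S\PP)

S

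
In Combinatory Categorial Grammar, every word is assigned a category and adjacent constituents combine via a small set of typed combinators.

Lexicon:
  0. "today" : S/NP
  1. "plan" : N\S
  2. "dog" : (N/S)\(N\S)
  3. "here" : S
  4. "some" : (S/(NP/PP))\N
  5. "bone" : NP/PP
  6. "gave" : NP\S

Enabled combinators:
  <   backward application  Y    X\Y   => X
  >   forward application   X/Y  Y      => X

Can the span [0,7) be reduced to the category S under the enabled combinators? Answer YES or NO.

[0,7] S   >
  [0,1] "today" : S/NP
  [1,7] NP   <
    [1,6] S   >
      [1,5] S/(NP/PP)   <
        [1,4] N   >
          [1,3] N/S   <
            [1,2] "plan" : N\S
            [2,3] "dog" : (N/S)\(N\S)
          [3,4] "here" : S
        [4,5] "some" : (S/(NP/PP))\N
      [5,6] "bone" : NP/PP
    [6,7] "gave" : NP\S

YES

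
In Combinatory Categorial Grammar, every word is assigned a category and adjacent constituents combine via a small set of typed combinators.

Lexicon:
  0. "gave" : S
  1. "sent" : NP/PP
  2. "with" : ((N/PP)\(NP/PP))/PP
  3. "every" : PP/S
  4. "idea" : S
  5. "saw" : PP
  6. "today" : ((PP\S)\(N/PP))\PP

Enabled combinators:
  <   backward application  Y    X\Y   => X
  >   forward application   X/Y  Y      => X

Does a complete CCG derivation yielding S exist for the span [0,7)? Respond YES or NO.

S NP/PP ((N/PP)\(NP/PP))/PP PP/S S PP ((PP\S)\(N/PP))\PP
CKY chart[0,7] = {PP}; S ∉ chart

NO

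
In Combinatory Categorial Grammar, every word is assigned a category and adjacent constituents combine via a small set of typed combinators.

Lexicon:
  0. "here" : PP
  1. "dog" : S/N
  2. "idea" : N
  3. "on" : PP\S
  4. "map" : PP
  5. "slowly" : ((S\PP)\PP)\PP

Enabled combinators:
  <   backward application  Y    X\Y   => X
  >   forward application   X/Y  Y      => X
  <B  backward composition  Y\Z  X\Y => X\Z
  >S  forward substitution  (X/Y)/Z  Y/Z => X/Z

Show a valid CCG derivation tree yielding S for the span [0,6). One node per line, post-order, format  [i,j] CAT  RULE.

[0,6] S   <
  [0,1] "here" : PP
  [1,6] S\PP   <
    [1,4] PP   <
      [1,3] S   >
        [1,2] "dog" : S/N
        [2,3] "idea" : N
      [3,4] "on" : PP\S
    [4,6] (S\PP)\PP   <
      [4,5] "map" : PP
      [5,6] "slowly" : ((S\PP)\PP)\PP

[0,1] PP  lex  "here"
[1,2] S/N  lex  "dog"
[2,3] N  lex  "idea"
[1,3] S  >  k=2
[3,4] PP\S  lex  "on"
[1,4] PP  <  k=3
[4,5] PP  lex  "map"
[5,6] ((S\PP)\PP)\PP  lex  "slowly"
[4,6] (S\PP)\PP  <  k=5
[1,6] S\PP  <  k=4
[0,6] S  <  k=1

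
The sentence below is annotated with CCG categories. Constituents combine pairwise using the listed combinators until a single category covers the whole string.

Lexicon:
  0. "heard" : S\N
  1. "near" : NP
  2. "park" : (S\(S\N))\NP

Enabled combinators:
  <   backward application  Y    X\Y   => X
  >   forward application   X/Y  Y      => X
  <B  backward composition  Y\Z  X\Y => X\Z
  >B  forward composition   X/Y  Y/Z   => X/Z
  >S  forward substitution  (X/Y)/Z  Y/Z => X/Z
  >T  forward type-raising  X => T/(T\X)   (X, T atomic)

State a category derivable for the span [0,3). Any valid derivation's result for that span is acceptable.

S

[0,3] S   <
  [0,1] "heard" : S\N
  [1,3] S\(S\N)   <
    [1,2] "near" : NP
    [2,3] "park" : (S\(S\N))\NP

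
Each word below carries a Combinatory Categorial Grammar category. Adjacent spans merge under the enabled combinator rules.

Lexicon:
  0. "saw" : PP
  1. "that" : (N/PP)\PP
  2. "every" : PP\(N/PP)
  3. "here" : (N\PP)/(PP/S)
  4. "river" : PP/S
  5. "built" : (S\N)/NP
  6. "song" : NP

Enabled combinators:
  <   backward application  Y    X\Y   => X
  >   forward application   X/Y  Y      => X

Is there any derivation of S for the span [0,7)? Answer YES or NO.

YES

[0,7] S   <
  [0,5] N   <
    [0,3] PP   <
      [0,2] N/PP   <
        [0,1] "saw" : PP
        [1,2] "that" : (N/PP)\PP
      [2,3] "every" : PP\(N/PP)
    [3,5] N\PP   >
      [3,4] "here" : (N\PP)/(PP/S)
      [4,5] "river" : PP/S
  [5,7] S\N   >
    [5,6] "built" : (S\N)/NP
    [6,7] "song" : NP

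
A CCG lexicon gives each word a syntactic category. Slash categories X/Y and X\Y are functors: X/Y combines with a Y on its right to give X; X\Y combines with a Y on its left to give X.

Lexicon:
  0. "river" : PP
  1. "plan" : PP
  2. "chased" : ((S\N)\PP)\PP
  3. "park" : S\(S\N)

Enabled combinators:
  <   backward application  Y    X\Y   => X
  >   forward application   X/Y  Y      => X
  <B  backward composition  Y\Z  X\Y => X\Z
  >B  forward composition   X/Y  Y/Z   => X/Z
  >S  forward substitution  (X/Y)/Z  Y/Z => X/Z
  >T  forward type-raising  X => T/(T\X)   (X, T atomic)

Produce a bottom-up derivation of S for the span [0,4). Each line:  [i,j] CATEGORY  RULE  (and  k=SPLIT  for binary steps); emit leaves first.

[0,4] S   <
  [0,3] S\N   <
    [0,1] "river" : PP
    [1,3] (S\N)\PP   <
      [1,2] "plan" : PP
      [2,3] "chased" : ((S\N)\PP)\PP
  [3,4] "park" : S\(S\N)

[0,1] PP  lex  "river"
[1,2] PP  lex  "plan"
[2,3] ((S\N)\PP)\PP  lex  "chased"
[1,3] (S\N)\PP  <  k=2
[0,3] S\N  <  k=1
[3,4] S\(S\N)  lex  "park"
[0,4] S  <  k=3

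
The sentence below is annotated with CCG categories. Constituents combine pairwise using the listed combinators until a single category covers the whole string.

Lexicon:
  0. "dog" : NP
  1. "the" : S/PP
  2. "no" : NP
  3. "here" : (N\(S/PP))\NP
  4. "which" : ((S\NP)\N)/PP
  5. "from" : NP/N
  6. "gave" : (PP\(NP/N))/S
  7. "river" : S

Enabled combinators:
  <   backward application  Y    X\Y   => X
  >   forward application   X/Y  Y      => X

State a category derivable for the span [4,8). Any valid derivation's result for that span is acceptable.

[0,8] S   <
  [0,1] "dog" : NP
  [1,8] S\NP   <
    [1,4] N   <
      [1,2] "the" : S/PP
      [2,4] N\(S/PP)   <
        [2,3] "no" : NP
        [3,4] "here" : (N\(S/PP))\NP
    [4,8] (S\NP)\N   >
      [4,5] "which" : ((S\NP)\N)/PP
      [5,8] PP   <
        [5,6] "from" : NP/N
        [6,8] PP\(NP/N)   >
          [6,7] "gave" : (PP\(NP/N))/S
          [7,8] "river" : S

(S\NP)\N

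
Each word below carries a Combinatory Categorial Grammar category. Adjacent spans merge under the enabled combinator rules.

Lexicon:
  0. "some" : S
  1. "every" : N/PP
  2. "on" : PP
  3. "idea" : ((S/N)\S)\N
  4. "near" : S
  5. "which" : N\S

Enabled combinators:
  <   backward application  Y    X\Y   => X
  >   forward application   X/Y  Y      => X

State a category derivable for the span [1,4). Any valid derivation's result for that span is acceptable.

(S/N)\S

[0,6] S   >
  [0,4] S/N   <
    [0,1] "some" : S
    [1,4] (S/N)\S   <
      [1,3] N   >
        [1,2] "every" : N/PP
        [2,3] "on" : PP
      [3,4] "idea" : ((S/N)\S)\N
  [4,6] N   <
    [4,5] "near" : S
    [5,6] "which" : N\S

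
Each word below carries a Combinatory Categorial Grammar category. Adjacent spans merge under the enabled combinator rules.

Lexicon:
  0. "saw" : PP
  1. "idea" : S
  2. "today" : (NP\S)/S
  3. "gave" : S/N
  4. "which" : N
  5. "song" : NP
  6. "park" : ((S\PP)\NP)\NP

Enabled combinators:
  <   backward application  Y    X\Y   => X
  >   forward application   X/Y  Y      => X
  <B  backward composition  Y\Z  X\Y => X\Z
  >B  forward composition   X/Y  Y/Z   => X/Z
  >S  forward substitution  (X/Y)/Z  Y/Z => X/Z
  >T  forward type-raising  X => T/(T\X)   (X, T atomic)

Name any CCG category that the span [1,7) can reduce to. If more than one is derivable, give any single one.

[0,7] S   <
  [0,1] "saw" : PP
  [1,7] S\PP   <
    [1,5] NP   <
      [1,2] "idea" : S
      [2,5] NP\S   >
        [2,3] "today" : (NP\S)/S
        [3,5] S   >
          [3,4] "gave" : S/N
          [4,5] "which" : N
    [5,7] (S\PP)\NP   <
      [5,6] "song" : NP
      [6,7] "park" : ((S\PP)\NP)\NP

S\PP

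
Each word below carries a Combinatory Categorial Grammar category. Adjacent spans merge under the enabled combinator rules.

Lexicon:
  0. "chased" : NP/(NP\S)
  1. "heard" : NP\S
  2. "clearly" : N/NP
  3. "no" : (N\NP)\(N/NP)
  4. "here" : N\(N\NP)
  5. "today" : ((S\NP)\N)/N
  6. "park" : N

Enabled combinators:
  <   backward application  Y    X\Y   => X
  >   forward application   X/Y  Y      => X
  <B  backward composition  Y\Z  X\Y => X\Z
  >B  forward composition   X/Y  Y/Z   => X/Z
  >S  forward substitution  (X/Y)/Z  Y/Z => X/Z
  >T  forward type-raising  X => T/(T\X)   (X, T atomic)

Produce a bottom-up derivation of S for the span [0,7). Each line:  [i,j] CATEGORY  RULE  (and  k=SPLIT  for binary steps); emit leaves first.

[0,1] NP/(NP\S)  lex  "chased"
[1,2] NP\S  lex  "heard"
[0,2] NP  >  k=1
[2,3] N/NP  lex  "clearly"
[3,4] (N\NP)\(N/NP)  lex  "no"
[2,4] N\NP  <  k=3
[4,5] N\(N\NP)  lex  "here"
[2,5] N  <  k=4
[5,6] ((S\NP)\N)/N  lex  "today"
[6,7] N  lex  "park"
[5,7] (S\NP)\N  >  k=6
[2,7] S\NP  <  k=5
[0,7] S  <  k=2

[0,7] S   <
  [0,2] NP   >
    [0,1] "chased" : NP/(NP\S)
    [1,2] "heard" : NP\S
  [2,7] S\NP   <
    [2,5] N   <
      [2,4] N\NP   <
        [2,3] "clearly" : N/NP
        [3,4] "no" : (N\NP)\(N/NP)
      [4,5] "here" : N\(N\NP)
    [5,7] (S\NP)\N   >
      [5,6] "today" : ((S\NP)\N)/N
      [6,7] "park" : N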